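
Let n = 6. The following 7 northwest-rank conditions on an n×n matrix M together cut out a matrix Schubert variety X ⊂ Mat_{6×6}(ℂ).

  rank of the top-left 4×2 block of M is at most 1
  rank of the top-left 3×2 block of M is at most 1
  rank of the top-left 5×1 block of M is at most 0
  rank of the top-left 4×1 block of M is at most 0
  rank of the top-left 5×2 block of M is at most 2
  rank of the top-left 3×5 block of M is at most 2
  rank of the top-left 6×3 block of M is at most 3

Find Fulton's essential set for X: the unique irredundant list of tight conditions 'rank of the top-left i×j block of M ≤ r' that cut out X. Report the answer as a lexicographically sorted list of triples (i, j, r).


Recovering R(i,j) via the rank-extension bound from the 7 conditions:

  i=1: 0 | 1 | 1 | 1 | 1 | 1
  i=2: 0 | 1 | 2 | 2 | 2 | 2
  i=3: 0 | 1 | 2 | 2 | 2 | 3
  i=4: 0 | 1 | 2 | 3 | 3 | 4
  i=5: 0 | 1 | 2 | 3 | 4 | 5
  i=6: 1 | 2 | 3 | 4 | 5 | 6

giving w = (2, 3, 6, 4, 5, 1) via Δ²R.

Rothe diagram D(w) (7 cells), 2 SE-corners (essential conditions):

[(3, 5, 2), (5, 1, 0)]


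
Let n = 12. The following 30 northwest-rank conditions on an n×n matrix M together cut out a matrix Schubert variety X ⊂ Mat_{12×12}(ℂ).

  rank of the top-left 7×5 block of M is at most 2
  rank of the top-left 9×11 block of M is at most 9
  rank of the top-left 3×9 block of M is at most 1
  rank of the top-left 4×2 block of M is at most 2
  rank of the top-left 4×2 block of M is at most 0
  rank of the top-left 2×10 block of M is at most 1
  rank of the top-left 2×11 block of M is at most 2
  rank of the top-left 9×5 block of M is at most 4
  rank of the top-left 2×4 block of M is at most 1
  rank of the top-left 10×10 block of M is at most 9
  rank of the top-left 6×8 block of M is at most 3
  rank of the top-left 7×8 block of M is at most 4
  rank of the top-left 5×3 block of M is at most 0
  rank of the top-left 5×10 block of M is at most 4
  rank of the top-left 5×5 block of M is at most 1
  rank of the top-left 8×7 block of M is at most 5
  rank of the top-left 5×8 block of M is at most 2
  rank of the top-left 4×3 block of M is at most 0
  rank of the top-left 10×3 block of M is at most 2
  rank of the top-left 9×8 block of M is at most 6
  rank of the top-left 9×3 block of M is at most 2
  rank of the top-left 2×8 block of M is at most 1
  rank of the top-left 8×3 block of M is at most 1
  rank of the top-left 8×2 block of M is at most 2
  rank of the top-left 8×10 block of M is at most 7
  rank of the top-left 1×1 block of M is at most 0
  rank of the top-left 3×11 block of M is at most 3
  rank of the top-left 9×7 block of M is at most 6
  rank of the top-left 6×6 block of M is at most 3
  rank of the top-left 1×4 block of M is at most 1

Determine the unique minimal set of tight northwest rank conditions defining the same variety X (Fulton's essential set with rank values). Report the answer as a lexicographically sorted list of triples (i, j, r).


The tightest implied rank at each (i,j), from the 30 conditions:

  0 0 0 1 1 1 1 1 1 1 1 1
  0 0 0 1 1 1 1 1 1 1 2 2
  0 0 0 1 1 1 1 1 1 2 3 3
  0 0 0 1 1 2 2 2 2 3 4 4
  0 0 0 1 1 2 2 2 3 4 5 5
  1 1 1 2 2 3 3 3 4 5 6 6
  1 1 1 2 2 3 4 4 5 6 7 7
  1 1 1 2 3 4 5 5 6 7 8 8
  1 2 2 3 4 5 6 6 7 8 9 9
  1 2 2 3 4 5 6 7 8 9 10 10
  1 2 3 4 5 6 7 8 9 10 11 11
  1 2 3 4 5 6 7 8 9 10 11 12

the unique w with this rank table is (4, 11, 10, 6, 9, 1, 7, 5, 2, 8, 3, 12).

Rothe diagram D(w) (36 cells), 8 SE-corners (essential conditions):

[(2, 10, 1), (3, 9, 1), (5, 3, 0), (5, 5, 1), (5, 8, 2), (7, 5, 2), (8, 3, 1), (10, 3, 2)]


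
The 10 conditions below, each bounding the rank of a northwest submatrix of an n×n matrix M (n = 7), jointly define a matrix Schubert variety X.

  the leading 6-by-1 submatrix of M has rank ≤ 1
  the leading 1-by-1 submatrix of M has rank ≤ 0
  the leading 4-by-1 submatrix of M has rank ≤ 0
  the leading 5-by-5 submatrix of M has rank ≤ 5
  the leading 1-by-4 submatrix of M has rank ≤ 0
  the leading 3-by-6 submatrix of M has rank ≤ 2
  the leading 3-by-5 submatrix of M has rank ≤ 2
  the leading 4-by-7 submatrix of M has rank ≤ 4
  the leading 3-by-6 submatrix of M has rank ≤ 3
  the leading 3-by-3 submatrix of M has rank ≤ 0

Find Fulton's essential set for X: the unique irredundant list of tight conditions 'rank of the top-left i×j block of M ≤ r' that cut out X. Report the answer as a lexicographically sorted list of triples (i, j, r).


The tightest implied rank at each (i,j), from the 10 conditions:

  R[1]: 0 0 0 0 1 1 1
  R[2]: 0 0 0 1 2 2 2
  R[3]: 0 0 0 1 2 2 3
  R[4]: 0 1 1 2 3 3 4
  R[5]: 1 2 2 3 4 4 5
  R[6]: 1 2 3 4 5 5 6
  R[7]: 1 2 3 4 5 6 7

the unique w with this rank table is (5, 4, 7, 2, 1, 3, 6).

4 SE-corners of the 12-cell Rothe diagram give Ess(w):

[(1, 4, 0), (3, 3, 0), (3, 6, 2), (4, 1, 0)]


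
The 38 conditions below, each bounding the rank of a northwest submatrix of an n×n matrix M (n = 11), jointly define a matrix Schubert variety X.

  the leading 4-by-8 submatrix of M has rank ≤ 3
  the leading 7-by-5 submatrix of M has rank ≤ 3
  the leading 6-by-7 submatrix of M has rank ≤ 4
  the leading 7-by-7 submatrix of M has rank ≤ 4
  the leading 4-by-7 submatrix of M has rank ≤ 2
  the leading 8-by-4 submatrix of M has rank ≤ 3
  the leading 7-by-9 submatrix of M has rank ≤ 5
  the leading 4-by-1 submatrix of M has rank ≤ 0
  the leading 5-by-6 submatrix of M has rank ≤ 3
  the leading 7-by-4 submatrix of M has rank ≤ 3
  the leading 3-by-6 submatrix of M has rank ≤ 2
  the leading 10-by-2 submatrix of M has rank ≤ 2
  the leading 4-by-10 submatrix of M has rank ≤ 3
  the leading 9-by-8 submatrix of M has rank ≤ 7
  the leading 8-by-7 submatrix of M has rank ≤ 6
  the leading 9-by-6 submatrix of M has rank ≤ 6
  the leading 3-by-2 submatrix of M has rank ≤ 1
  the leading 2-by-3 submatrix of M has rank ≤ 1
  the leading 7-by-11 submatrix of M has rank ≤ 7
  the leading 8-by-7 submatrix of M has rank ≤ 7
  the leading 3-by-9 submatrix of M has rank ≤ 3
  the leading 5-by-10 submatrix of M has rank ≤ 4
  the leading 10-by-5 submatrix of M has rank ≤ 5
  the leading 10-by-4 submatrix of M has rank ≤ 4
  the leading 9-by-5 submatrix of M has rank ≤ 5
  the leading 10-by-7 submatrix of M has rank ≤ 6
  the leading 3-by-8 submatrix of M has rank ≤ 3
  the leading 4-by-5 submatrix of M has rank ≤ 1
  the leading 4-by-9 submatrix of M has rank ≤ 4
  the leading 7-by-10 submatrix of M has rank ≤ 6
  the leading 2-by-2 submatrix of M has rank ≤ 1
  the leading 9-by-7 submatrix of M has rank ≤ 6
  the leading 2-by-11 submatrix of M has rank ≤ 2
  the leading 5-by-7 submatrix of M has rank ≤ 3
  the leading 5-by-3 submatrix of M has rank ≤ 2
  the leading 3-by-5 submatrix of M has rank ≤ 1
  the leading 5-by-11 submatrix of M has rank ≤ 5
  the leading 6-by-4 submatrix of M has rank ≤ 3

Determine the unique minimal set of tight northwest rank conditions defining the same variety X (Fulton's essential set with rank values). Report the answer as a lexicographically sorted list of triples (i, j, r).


Computing R[i][j] = min implied NW-rank bound (n=11, 38 conditions):

  row 1: 0  1  1  1  1  1  1  1  1  1  1
  row 2: 0  1  1  1  1  2  2  2  2  2  2
  row 3: 0  1  1  1  1  2  2  3  3  3  3
  row 4: 0  1  1  1  1  2  2  3  3  3  4
  row 5: 1  2  2  2  2  3  3  4  4  4  5
  row 6: 1  2  3  3  3  4  4  5  5  5  6
  row 7: 1  2  3  3  3  4  4  5  5  6  7
  row 8: 1  2  3  3  4  5  5  6  6  7  8
  row 9: 1  2  3  4  5  6  6  7  7  8  9
  row 10: 1  2  3  4  5  6  6  7  8  9  10
  row 11: 1  2  3  4  5  6  7  8  9  10  11

hence w(1..11) = (2, 6, 8, 11, 1, 3, 10, 5, 4, 9, 7).

|D(w)|=23, |Ess(w)|=9:

[(4, 1, 0), (4, 5, 1), (4, 7, 2), (4, 10, 3), (7, 5, 3), (7, 7, 4), (7, 9, 5), (8, 4, 3), (10, 7, 6)]


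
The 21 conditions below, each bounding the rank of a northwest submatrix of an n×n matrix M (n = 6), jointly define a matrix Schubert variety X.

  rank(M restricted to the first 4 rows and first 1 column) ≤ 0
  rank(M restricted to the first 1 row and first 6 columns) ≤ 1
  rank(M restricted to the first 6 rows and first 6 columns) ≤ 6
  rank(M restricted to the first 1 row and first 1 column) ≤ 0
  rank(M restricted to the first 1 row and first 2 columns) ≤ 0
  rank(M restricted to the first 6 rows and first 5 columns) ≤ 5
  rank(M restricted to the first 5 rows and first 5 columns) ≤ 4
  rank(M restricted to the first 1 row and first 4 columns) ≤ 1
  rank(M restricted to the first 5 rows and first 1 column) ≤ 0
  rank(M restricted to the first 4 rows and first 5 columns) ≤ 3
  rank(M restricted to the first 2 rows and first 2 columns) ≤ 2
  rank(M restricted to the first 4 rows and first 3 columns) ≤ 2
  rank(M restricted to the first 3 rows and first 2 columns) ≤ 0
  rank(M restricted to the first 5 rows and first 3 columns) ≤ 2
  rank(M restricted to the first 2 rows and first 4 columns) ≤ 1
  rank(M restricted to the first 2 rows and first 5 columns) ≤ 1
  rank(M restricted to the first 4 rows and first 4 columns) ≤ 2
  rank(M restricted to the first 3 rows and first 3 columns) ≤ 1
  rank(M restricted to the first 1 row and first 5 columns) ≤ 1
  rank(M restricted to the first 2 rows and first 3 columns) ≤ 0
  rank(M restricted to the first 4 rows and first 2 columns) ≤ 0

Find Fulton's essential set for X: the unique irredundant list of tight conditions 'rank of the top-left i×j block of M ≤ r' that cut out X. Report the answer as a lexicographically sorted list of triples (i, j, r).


The tightest implied rank at each (i,j), from the 21 conditions:

  R[1]: 0  0  0  1  1  1
  R[2]: 0  0  0  1  1  2
  R[3]: 0  0  1  2  2  3
  R[4]: 0  0  1  2  3  4
  R[5]: 0  1  2  3  4  5
  R[6]: 1  2  3  4  5  6

so w = (4, 6, 3, 5, 2, 1).

D(w) has 12 cells with 4 SE-corners; essential set:

[(2, 3, 0), (2, 5, 1), (4, 2, 0), (5, 1, 0)]


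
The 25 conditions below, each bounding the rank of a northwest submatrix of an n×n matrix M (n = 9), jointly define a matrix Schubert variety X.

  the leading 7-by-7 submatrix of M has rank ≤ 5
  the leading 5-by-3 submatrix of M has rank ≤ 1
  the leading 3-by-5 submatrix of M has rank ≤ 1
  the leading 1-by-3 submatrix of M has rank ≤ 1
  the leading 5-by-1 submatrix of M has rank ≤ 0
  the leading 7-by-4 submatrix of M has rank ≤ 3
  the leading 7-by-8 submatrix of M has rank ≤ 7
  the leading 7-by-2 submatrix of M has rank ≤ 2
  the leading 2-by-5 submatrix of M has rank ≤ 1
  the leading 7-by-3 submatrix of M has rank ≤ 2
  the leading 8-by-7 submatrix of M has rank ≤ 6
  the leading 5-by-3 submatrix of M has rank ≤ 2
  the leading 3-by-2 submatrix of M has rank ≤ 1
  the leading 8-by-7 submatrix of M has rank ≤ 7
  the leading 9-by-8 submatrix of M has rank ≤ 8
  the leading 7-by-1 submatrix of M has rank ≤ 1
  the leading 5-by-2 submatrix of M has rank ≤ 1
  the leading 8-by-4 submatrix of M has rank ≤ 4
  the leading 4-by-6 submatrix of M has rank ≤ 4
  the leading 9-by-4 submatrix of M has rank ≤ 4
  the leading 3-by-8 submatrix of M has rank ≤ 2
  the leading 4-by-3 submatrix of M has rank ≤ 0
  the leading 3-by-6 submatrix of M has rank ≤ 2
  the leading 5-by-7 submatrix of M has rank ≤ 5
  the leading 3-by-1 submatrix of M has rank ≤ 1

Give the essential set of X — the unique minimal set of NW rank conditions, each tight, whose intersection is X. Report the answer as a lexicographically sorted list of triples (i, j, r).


The tightest implied rank at each (i,j), from the 25 conditions:

  R[1]: 0 | 0 | 0 | 1 | 1 | 1 | 1 | 1 | 1
  R[2]: 0 | 0 | 0 | 1 | 1 | 2 | 2 | 2 | 2
  R[3]: 0 | 0 | 0 | 1 | 1 | 2 | 2 | 2 | 3
  R[4]: 0 | 0 | 0 | 1 | 2 | 3 | 3 | 3 | 4
  R[5]: 0 | 1 | 1 | 2 | 3 | 4 | 4 | 4 | 5
  R[6]: 1 | 2 | 2 | 3 | 4 | 5 | 5 | 5 | 6
  R[7]: 1 | 2 | 2 | 3 | 4 | 5 | 5 | 6 | 7
  R[8]: 1 | 2 | 3 | 4 | 5 | 6 | 6 | 7 | 8
  R[9]: 1 | 2 | 3 | 4 | 5 | 6 | 7 | 8 | 9

giving w = (4, 6, 9, 5, 2, 1, 8, 3, 7) via Δ²R.

Fulton essential set (6 of the 19 Rothe cells):

[(3, 5, 1), (3, 8, 2), (4, 3, 0), (5, 1, 0), (7, 3, 2), (7, 7, 5)]


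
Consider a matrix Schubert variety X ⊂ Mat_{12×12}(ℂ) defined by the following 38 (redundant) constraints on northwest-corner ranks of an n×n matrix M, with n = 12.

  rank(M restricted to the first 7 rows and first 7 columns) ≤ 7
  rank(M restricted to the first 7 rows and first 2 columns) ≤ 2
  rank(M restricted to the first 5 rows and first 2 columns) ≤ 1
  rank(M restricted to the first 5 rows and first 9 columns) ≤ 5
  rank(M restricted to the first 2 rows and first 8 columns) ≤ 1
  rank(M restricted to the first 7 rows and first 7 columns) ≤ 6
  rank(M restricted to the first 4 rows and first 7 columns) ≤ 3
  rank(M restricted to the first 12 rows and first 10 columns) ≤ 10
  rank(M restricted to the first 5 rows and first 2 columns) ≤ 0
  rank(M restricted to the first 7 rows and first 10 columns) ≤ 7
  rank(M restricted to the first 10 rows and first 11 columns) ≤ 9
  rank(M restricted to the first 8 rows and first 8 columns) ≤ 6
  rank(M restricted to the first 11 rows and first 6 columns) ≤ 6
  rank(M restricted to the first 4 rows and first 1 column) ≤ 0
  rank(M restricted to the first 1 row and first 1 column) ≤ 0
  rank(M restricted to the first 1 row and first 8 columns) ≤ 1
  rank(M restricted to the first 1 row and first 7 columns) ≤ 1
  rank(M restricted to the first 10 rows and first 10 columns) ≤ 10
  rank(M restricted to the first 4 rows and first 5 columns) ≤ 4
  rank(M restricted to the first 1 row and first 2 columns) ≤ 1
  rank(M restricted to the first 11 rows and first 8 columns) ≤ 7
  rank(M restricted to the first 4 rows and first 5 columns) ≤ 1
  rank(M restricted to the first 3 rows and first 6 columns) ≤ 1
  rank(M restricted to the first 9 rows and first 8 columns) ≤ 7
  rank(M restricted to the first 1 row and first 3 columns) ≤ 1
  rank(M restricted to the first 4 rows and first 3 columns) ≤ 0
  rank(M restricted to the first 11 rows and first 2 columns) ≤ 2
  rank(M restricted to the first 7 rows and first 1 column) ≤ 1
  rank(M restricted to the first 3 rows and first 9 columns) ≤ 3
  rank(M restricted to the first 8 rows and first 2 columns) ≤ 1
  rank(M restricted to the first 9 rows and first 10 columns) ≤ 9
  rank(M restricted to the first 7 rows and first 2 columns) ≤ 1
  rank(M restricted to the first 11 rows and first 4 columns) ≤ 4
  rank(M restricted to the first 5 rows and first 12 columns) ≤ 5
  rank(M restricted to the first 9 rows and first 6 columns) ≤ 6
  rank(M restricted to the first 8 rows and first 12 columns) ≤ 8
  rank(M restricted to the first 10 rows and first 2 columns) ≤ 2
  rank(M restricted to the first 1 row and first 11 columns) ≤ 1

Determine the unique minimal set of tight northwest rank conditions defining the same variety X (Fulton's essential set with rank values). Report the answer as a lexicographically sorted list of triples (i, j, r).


Computing R[i][j] = min implied NW-rank bound (n=12, 38 conditions):

  0 | 0 | 0 | 1 | 1 | 1 | 1 | 1 | 1 | 1 | 1 | 1
  0 | 0 | 0 | 1 | 1 | 1 | 1 | 1 | 2 | 2 | 2 | 2
  0 | 0 | 0 | 1 | 1 | 1 | 2 | 2 | 3 | 3 | 3 | 3
  0 | 0 | 0 | 1 | 1 | 2 | 3 | 3 | 4 | 4 | 4 | 4
  0 | 0 | 1 | 2 | 2 | 3 | 4 | 4 | 5 | 5 | 5 | 5
  1 | 1 | 2 | 3 | 3 | 4 | 5 | 5 | 6 | 6 | 6 | 6
  1 | 1 | 2 | 3 | 4 | 5 | 6 | 6 | 7 | 7 | 7 | 7
  1 | 1 | 2 | 3 | 4 | 5 | 6 | 6 | 7 | 8 | 8 | 8
  1 | 2 | 3 | 4 | 5 | 6 | 7 | 7 | 8 | 9 | 9 | 9
  1 | 2 | 3 | 4 | 5 | 6 | 7 | 7 | 8 | 9 | 9 | 10
  1 | 2 | 3 | 4 | 5 | 6 | 7 | 7 | 8 | 9 | 10 | 11
  1 | 2 | 3 | 4 | 5 | 6 | 7 | 8 | 9 | 10 | 11 | 12

so w = (4, 9, 7, 6, 3, 1, 5, 10, 2, 12, 11, 8).

Fulton essential set (9 of the 27 Rothe cells):

[(2, 8, 1), (3, 6, 1), (4, 3, 0), (4, 5, 1), (5, 2, 0), (8, 2, 1), (8, 8, 6), (10, 11, 9), (11, 8, 7)]


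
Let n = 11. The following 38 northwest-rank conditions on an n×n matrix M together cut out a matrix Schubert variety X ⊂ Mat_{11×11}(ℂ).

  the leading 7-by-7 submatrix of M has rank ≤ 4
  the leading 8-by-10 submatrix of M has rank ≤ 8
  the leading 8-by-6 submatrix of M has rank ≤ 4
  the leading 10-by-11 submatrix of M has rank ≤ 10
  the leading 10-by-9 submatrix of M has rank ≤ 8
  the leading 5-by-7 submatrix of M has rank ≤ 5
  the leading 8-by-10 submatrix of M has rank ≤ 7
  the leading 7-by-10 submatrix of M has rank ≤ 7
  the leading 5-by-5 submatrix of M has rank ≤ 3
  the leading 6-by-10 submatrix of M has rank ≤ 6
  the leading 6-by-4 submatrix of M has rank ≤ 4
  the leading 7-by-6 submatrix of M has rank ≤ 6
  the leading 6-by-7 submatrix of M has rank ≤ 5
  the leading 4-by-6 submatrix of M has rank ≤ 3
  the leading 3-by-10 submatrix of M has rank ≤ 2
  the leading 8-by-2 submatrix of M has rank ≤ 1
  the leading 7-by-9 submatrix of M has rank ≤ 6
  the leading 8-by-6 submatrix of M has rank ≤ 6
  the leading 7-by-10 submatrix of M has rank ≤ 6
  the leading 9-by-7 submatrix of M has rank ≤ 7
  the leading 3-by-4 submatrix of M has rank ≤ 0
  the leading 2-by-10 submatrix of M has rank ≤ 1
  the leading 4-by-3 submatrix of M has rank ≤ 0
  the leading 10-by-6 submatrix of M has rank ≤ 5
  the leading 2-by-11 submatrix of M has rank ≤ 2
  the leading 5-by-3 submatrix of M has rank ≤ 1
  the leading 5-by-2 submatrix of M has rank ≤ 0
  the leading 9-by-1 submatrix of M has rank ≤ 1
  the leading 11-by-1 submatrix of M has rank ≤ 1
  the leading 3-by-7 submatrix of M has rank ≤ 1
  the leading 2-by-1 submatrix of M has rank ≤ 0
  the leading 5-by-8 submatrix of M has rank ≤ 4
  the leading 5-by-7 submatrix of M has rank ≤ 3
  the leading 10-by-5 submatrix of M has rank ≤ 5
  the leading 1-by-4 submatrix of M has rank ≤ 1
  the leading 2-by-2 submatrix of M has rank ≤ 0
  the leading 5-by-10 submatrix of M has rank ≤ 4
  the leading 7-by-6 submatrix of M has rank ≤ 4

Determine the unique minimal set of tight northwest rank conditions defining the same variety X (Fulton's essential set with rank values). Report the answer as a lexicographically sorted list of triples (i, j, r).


The tightest implied rank at each (i,j), from the 38 conditions:

  0  0  0  0  1  1  1  1  1  1  1
  0  0  0  0  1  1  1  1  1  1  2
  0  0  0  0  1  1  1  2  2  2  3
  0  0  0  1  2  2  2  3  3  3  4
  0  0  1  2  3  3  3  4  4  4  5
  1  1  2  3  4  4  4  5  5  5  6
  1  1  2  3  4  4  4  5  6  6  7
  1  1  2  3  4  4  5  6  7  7  8
  1  2  3  4  5  5  6  7  8  8  9
  1  2  3  4  5  5  6  7  8  9  10
  1  2  3  4  5  6  7  8  9  10  11

reading off 1-entries of Δ²R: w = (5, 11, 8, 4, 3, 1, 9, 7, 2, 10, 6).

9 SE-corners of the 30-cell Rothe diagram give Ess(w):

[(2, 10, 1), (3, 4, 0), (3, 7, 1), (4, 3, 0), (5, 2, 0), (7, 7, 4), (8, 2, 1), (8, 6, 4), (10, 6, 5)]


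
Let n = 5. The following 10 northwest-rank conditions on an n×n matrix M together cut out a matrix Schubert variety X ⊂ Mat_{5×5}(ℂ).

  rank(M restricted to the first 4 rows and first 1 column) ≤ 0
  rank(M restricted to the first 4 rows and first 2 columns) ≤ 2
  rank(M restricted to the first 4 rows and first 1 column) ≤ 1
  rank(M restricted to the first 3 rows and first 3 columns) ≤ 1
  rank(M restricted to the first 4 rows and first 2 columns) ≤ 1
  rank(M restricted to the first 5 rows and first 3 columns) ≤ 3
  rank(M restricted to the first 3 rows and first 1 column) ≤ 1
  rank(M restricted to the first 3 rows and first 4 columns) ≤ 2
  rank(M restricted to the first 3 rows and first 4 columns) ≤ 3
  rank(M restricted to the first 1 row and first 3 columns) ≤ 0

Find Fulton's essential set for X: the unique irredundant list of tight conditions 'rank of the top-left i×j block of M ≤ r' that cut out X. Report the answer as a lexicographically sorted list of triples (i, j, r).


The tightest implied rank at each (i,j), from the 10 conditions:

  i=1: 0  0  0  1  1
  i=2: 0  1  1  2  2
  i=3: 0  1  1  2  3
  i=4: 0  1  2  3  4
  i=5: 1  2  3  4  5

so w = (4, 2, 5, 3, 1).

D(w) has 7 cells with 3 SE-corners; essential set:

[(1, 3, 0), (3, 3, 1), (4, 1, 0)]


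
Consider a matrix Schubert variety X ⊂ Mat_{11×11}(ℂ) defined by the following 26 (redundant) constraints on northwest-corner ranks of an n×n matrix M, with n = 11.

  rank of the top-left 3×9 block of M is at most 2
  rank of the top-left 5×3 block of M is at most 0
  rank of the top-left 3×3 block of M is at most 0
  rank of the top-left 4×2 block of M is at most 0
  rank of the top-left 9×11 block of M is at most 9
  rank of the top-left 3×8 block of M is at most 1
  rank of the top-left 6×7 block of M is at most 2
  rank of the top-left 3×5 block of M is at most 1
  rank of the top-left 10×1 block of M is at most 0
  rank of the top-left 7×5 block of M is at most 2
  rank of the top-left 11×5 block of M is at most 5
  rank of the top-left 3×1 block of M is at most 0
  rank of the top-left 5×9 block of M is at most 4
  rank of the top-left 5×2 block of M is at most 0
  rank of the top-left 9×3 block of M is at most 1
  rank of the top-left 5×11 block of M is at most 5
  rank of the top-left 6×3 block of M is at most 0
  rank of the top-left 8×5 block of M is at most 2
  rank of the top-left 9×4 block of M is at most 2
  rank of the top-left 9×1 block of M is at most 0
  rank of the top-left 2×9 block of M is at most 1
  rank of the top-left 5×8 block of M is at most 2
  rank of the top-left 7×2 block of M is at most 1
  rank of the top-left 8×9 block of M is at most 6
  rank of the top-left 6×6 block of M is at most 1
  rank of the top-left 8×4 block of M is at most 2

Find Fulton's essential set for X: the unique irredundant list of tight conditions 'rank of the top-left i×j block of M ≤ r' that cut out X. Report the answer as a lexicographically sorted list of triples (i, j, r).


Recovering R(i,j) via the rank-extension bound from the 26 conditions:

  i=1: 0  0  0  1  1  1  1  1  1  1  1
  i=2: 0  0  0  1  1  1  1  1  1  2  2
  i=3: 0  0  0  1  1  1  1  1  2  3  3
  i=4: 0  0  0  1  1  1  2  2  3  4  4
  i=5: 0  0  0  1  1  1  2  2  3  4  5
  i=6: 0  0  0  1  1  1  2  3  4  5  6
  i=7: 0  1  1  2  2  2  3  4  5  6  7
  i=8: 0  1  1  2  2  3  4  5  6  7  8
  i=9: 0  1  1  2  3  4  5  6  7  8  9
  i=10: 0  1  2  3  4  5  6  7  8  9  10
  i=11: 1  2  3  4  5  6  7  8  9  10  11

second differences of R give the permutation w = (4, 10, 9, 7, 11, 8, 2, 6, 5, 3, 1).

|D(w)|=41, |Ess(w)|=8:

[(2, 9, 1), (3, 8, 1), (5, 8, 2), (6, 3, 0), (6, 6, 1), (8, 5, 2), (9, 3, 1), (10, 1, 0)]


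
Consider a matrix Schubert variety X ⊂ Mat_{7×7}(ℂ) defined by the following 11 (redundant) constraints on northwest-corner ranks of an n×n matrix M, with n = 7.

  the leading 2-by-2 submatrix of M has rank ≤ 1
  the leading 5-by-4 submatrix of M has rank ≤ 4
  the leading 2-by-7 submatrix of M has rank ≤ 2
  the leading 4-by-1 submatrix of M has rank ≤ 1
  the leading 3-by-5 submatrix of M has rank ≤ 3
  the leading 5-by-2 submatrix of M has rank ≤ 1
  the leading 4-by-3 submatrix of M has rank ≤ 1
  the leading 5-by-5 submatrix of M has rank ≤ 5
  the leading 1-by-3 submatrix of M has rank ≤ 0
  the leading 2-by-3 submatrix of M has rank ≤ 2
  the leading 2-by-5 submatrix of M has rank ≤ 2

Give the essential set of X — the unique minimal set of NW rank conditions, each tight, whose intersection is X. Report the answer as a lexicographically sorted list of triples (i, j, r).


Propagating the 11 rank bounds to every northwest block:

  i=1: 0 | 0 | 0 | 1 | 1 | 1 | 1
  i=2: 1 | 1 | 1 | 2 | 2 | 2 | 2
  i=3: 1 | 1 | 1 | 2 | 3 | 3 | 3
  i=4: 1 | 1 | 1 | 2 | 3 | 4 | 4
  i=5: 1 | 1 | 2 | 3 | 4 | 5 | 5
  i=6: 1 | 2 | 3 | 4 | 5 | 6 | 6
  i=7: 1 | 2 | 3 | 4 | 5 | 6 | 7

reading off 1-entries of Δ²R: w = (4, 1, 5, 6, 3, 2, 7).

Rothe diagram D(w) (8 cells), 3 SE-corners (essential conditions):

[(1, 3, 0), (4, 3, 1), (5, 2, 1)]


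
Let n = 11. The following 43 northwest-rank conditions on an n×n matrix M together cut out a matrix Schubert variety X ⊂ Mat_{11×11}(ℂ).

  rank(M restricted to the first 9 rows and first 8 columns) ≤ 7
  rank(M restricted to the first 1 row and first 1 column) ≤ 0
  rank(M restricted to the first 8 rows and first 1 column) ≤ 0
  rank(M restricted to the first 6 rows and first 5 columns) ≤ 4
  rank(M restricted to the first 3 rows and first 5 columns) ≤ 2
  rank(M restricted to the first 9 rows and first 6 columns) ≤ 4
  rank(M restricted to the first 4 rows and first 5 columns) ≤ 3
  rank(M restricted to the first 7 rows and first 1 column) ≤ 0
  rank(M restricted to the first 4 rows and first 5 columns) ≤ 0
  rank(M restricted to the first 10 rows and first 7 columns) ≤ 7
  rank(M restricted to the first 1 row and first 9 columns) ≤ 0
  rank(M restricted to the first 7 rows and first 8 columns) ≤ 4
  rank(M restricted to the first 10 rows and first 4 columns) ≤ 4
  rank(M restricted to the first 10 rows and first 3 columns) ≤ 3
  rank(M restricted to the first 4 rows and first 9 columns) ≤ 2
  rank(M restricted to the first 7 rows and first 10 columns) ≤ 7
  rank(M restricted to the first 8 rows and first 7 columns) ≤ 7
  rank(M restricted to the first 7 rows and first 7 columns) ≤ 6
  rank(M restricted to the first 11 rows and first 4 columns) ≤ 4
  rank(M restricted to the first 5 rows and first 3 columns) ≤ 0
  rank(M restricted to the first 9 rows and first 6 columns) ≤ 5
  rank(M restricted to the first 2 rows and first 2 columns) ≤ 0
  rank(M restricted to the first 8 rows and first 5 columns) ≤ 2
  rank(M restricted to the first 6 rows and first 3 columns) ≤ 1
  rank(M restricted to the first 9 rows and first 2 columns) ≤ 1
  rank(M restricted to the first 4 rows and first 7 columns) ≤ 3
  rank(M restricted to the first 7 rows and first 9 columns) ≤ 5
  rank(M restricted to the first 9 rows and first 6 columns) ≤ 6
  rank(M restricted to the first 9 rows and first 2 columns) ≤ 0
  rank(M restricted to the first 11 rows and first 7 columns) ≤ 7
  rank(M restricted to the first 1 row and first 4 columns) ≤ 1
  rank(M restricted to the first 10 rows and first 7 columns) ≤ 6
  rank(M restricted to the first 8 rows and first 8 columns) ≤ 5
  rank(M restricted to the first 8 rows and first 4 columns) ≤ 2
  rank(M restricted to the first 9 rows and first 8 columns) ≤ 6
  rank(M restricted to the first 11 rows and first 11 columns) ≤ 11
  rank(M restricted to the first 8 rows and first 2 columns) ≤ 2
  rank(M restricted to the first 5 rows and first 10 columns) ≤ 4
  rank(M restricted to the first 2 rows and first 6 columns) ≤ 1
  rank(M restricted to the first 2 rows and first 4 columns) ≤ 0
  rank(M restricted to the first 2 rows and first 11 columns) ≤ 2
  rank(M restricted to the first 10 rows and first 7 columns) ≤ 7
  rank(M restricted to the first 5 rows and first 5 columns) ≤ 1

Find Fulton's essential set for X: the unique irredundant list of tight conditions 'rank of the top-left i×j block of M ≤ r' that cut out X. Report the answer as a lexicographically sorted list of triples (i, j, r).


The tightest implied rank at each (i,j), from the 43 conditions:

  i=1: 0 | 0 | 0 | 0 | 0 | 0 | 0 | 0 | 0 | 1 | 1
  i=2: 0 | 0 | 0 | 0 | 0 | 1 | 1 | 1 | 1 | 2 | 2
  i=3: 0 | 0 | 0 | 0 | 0 | 1 | 2 | 2 | 2 | 3 | 3
  i=4: 0 | 0 | 0 | 0 | 0 | 1 | 2 | 2 | 2 | 3 | 4
  i=5: 0 | 0 | 0 | 1 | 1 | 2 | 3 | 3 | 3 | 4 | 5
  i=6: 0 | 0 | 1 | 2 | 2 | 3 | 4 | 4 | 4 | 5 | 6
  i=7: 0 | 0 | 1 | 2 | 2 | 3 | 4 | 4 | 5 | 6 | 7
  i=8: 0 | 0 | 1 | 2 | 2 | 3 | 4 | 5 | 6 | 7 | 8
  i=9: 0 | 0 | 1 | 2 | 3 | 4 | 5 | 6 | 7 | 8 | 9
  i=10: 1 | 1 | 2 | 3 | 4 | 5 | 6 | 7 | 8 | 9 | 10
  i=11: 1 | 2 | 3 | 4 | 5 | 6 | 7 | 8 | 9 | 10 | 11

the unique w with this rank table is (10, 6, 7, 11, 4, 3, 9, 8, 5, 1, 2).

Fulton essential set (7 of the 40 Rothe cells):

[(1, 9, 0), (4, 5, 0), (4, 9, 2), (5, 3, 0), (7, 8, 4), (8, 5, 2), (9, 2, 0)]


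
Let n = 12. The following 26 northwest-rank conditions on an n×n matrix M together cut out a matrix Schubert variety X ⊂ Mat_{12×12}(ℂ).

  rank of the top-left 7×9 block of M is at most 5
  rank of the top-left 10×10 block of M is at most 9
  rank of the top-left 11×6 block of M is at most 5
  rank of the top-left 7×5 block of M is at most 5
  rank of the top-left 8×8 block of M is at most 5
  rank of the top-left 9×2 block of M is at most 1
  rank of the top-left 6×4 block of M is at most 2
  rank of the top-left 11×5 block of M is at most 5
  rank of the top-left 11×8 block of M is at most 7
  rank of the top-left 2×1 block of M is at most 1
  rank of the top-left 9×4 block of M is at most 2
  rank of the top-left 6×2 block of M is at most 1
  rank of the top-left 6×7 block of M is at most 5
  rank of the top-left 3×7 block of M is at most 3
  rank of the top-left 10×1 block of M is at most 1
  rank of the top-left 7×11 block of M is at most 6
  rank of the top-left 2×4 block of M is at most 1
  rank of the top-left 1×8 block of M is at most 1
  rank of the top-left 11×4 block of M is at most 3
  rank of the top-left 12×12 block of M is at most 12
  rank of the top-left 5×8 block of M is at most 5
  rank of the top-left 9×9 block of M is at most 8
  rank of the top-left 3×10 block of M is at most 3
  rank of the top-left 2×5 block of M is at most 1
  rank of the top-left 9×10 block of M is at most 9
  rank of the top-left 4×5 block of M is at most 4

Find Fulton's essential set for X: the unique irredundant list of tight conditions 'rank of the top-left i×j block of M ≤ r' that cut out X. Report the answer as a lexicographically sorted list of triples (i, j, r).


Propagating the 26 rank bounds to every northwest block:

  1 | 1 | 1 | 1 | 1 | 1 | 1 | 1 | 1 | 1 | 1 | 1
  1 | 1 | 1 | 1 | 1 | 2 | 2 | 2 | 2 | 2 | 2 | 2
  1 | 1 | 2 | 2 | 2 | 3 | 3 | 3 | 3 | 3 | 3 | 3
  1 | 1 | 2 | 2 | 3 | 4 | 4 | 4 | 4 | 4 | 4 | 4
  1 | 1 | 2 | 2 | 3 | 4 | 5 | 5 | 5 | 5 | 5 | 5
  1 | 1 | 2 | 2 | 3 | 4 | 5 | 5 | 5 | 6 | 6 | 6
  1 | 1 | 2 | 2 | 3 | 4 | 5 | 5 | 5 | 6 | 6 | 7
  1 | 1 | 2 | 2 | 3 | 4 | 5 | 5 | 6 | 7 | 7 | 8
  1 | 1 | 2 | 2 | 3 | 4 | 5 | 6 | 7 | 8 | 8 | 9
  1 | 2 | 3 | 3 | 4 | 5 | 6 | 7 | 8 | 9 | 9 | 10
  1 | 2 | 3 | 3 | 4 | 5 | 6 | 7 | 8 | 9 | 10 | 11
  1 | 2 | 3 | 4 | 5 | 6 | 7 | 8 | 9 | 10 | 11 | 12

second differences of R give the permutation w = (1, 6, 3, 5, 7, 10, 12, 9, 8, 2, 11, 4).

D(w) has 24 cells with 7 SE-corners; essential set:

[(2, 5, 1), (7, 9, 5), (7, 11, 6), (8, 8, 5), (9, 2, 1), (9, 4, 2), (11, 4, 3)]


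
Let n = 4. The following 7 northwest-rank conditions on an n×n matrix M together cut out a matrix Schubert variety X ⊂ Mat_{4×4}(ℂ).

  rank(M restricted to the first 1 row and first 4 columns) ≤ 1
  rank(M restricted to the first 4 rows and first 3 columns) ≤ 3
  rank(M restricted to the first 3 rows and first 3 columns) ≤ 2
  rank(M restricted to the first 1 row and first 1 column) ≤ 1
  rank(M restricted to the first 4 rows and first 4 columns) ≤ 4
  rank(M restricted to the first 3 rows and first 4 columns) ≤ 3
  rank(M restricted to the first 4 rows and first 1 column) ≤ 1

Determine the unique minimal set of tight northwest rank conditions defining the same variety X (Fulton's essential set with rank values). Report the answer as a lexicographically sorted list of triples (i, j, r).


Computing R[i][j] = min implied NW-rank bound (n=4, 7 conditions):

  row 1: 1 | 1 | 1 | 1
  row 2: 1 | 2 | 2 | 2
  row 3: 1 | 2 | 2 | 3
  row 4: 1 | 2 | 3 | 4

reading off 1-entries of Δ²R: w = (1, 2, 4, 3).

D(w) has 1 cell with 1 SE-corner; essential set:

[(3, 3, 2)]


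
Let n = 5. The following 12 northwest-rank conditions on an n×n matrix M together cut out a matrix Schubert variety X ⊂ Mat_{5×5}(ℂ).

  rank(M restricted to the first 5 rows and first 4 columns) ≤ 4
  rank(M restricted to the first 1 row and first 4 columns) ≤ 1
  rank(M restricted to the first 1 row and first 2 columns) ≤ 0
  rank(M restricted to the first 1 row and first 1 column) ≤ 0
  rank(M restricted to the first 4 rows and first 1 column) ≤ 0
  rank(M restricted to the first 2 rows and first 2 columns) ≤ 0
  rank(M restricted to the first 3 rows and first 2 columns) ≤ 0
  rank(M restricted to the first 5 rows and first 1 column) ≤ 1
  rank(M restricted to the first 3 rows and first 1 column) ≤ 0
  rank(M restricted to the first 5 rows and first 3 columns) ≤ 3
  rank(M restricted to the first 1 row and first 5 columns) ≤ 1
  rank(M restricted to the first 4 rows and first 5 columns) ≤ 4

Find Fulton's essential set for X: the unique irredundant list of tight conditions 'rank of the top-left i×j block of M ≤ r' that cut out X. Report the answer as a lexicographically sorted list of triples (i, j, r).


The tightest implied rank at each (i,j), from the 12 conditions:

  R[1]: 0 | 0 | 1 | 1 | 1
  R[2]: 0 | 0 | 1 | 2 | 2
  R[3]: 0 | 0 | 1 | 2 | 3
  R[4]: 0 | 1 | 2 | 3 | 4
  R[5]: 1 | 2 | 3 | 4 | 5

second differences of R give the permutation w = (3, 4, 5, 2, 1).

Rothe diagram D(w) (7 cells), 2 SE-corners (essential conditions):

[(3, 2, 0), (4, 1, 0)]


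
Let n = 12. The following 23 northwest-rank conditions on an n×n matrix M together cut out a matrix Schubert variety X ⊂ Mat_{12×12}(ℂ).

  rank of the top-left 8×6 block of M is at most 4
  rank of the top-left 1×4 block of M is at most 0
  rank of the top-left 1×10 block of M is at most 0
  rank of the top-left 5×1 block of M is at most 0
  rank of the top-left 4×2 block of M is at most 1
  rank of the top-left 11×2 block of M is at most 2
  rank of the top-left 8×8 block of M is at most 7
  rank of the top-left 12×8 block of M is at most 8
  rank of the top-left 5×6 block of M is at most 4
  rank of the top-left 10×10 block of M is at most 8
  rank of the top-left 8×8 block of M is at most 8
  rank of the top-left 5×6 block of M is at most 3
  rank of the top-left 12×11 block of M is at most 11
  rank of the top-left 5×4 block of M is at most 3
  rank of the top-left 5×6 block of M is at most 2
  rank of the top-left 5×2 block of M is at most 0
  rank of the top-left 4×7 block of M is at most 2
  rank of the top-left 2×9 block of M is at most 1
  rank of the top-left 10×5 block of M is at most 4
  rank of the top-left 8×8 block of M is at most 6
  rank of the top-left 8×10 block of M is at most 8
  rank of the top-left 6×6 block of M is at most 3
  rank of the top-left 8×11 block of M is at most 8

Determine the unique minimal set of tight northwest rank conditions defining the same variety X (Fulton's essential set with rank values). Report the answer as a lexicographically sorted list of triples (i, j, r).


Recovering R(i,j) via the rank-extension bound from the 23 conditions:

  R[1]: 0, 0, 0, 0, 0, 0, 0, 0, 0, 0, 1, 1
  R[2]: 0, 0, 1, 1, 1, 1, 1, 1, 1, 1, 2, 2
  R[3]: 0, 0, 1, 2, 2, 2, 2, 2, 2, 2, 3, 3
  R[4]: 0, 0, 1, 2, 2, 2, 2, 3, 3, 3, 4, 4
  R[5]: 0, 0, 1, 2, 2, 2, 3, 4, 4, 4, 5, 5
  R[6]: 1, 1, 2, 3, 3, 3, 4, 5, 5, 5, 6, 6
  R[7]: 1, 2, 3, 4, 4, 4, 5, 6, 6, 6, 7, 7
  R[8]: 1, 2, 3, 4, 4, 4, 5, 6, 7, 7, 8, 8
  R[9]: 1, 2, 3, 4, 4, 5, 6, 7, 8, 8, 9, 9
  R[10]: 1, 2, 3, 4, 4, 5, 6, 7, 8, 8, 9, 10
  R[11]: 1, 2, 3, 4, 5, 6, 7, 8, 9, 9, 10, 11
  R[12]: 1, 2, 3, 4, 5, 6, 7, 8, 9, 10, 11, 12

giving w = (11, 3, 4, 8, 7, 1, 2, 9, 6, 12, 5, 10) via Δ²R.

Rothe diagram D(w) (28 cells), 7 SE-corners (essential conditions):

[(1, 10, 0), (4, 7, 2), (5, 2, 0), (5, 6, 2), (8, 6, 4), (10, 5, 4), (10, 10, 8)]


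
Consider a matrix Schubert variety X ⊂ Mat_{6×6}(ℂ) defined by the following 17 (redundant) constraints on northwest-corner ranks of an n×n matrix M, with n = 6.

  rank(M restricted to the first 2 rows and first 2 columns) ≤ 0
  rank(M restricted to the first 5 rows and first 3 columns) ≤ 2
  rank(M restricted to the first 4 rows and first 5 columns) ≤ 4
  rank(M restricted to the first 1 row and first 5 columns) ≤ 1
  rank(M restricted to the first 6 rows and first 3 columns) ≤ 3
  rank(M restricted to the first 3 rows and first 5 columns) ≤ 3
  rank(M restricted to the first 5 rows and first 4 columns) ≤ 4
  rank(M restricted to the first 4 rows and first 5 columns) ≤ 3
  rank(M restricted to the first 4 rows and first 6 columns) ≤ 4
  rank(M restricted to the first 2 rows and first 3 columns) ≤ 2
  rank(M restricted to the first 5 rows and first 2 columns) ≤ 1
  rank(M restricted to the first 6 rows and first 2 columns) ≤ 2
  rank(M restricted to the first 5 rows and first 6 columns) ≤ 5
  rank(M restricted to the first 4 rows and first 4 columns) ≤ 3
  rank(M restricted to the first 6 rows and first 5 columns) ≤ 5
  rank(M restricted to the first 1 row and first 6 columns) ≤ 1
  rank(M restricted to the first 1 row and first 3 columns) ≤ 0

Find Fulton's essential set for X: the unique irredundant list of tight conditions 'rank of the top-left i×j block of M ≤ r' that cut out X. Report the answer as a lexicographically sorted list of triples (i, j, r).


Reconstructing r_w from the 17 given conditions:

  i=1: 0  0  0  1  1  1
  i=2: 0  0  1  2  2  2
  i=3: 1  1  2  3  3  3
  i=4: 1  1  2  3  3  4
  i=5: 1  1  2  3  4  5
  i=6: 1  2  3  4  5  6

the unique w with this rank table is (4, 3, 1, 6, 5, 2).

Fulton essential set (4 of the 8 Rothe cells):

[(1, 3, 0), (2, 2, 0), (4, 5, 3), (5, 2, 1)]


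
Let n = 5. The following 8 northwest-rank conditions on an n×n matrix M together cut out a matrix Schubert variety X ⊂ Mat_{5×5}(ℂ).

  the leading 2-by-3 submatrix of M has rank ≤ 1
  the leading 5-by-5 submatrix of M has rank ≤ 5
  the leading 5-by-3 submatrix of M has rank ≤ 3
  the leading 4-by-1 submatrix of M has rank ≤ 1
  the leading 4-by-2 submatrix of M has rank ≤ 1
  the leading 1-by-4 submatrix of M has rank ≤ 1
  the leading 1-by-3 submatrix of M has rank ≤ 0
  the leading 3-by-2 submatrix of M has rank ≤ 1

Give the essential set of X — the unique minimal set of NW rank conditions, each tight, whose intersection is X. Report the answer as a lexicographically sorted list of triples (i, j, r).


Rank table r_w(5×5) implied by the 8 constraints:

  R[1]: 0 0 0 1 1
  R[2]: 1 1 1 2 2
  R[3]: 1 1 2 3 3
  R[4]: 1 1 2 3 4
  R[5]: 1 2 3 4 5

second differences of R give the permutation w = (4, 1, 3, 5, 2).

ℓ(w)=5; the 2 essential cells (i,j,r):

[(1, 3, 0), (4, 2, 1)]


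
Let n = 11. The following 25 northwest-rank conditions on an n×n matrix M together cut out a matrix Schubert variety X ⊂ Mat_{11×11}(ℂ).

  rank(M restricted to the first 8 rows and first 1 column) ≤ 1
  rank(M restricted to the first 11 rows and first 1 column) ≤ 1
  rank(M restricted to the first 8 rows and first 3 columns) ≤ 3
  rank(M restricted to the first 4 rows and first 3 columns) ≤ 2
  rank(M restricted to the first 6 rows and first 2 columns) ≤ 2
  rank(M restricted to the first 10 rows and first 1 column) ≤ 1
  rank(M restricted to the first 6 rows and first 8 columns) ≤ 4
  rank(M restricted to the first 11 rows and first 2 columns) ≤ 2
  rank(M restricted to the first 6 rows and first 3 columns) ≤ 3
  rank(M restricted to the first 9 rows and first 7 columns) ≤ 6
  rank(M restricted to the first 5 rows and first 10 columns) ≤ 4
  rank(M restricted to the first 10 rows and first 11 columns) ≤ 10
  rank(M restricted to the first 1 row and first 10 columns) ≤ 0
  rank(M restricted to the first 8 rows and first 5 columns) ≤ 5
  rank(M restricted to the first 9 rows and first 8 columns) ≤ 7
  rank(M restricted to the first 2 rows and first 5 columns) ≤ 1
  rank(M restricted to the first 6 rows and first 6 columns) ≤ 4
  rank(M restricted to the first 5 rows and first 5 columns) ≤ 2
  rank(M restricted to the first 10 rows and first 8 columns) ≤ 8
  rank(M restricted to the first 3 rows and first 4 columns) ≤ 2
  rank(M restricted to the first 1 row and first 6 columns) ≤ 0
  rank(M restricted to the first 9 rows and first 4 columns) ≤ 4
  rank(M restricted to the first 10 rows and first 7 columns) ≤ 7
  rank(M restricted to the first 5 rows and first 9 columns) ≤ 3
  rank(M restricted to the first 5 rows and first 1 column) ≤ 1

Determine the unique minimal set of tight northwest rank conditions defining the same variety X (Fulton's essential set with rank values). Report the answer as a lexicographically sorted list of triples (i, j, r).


Reconstructing r_w from the 25 given conditions:

  R[1]: 0 0 0 0 0 0 0 0 0 0 1
  R[2]: 1 1 1 1 1 1 1 1 1 1 2
  R[3]: 1 2 2 2 2 2 2 2 2 2 3
  R[4]: 1 2 2 2 2 3 3 3 3 3 4
  R[5]: 1 2 2 2 2 3 3 3 3 4 5
  R[6]: 1 2 3 3 3 4 4 4 4 5 6
  R[7]: 1 2 3 4 4 5 5 5 5 6 7
  R[8]: 1 2 3 4 5 6 6 6 6 7 8
  R[9]: 1 2 3 4 5 6 6 7 7 8 9
  R[10]: 1 2 3 4 5 6 7 8 8 9 10
  R[11]: 1 2 3 4 5 6 7 8 9 10 11

hence w(1..11) = (11, 1, 2, 6, 10, 3, 4, 5, 8, 7, 9).

Fulton essential set (4 of the 20 Rothe cells):

[(1, 10, 0), (5, 5, 2), (5, 9, 3), (9, 7, 6)]
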